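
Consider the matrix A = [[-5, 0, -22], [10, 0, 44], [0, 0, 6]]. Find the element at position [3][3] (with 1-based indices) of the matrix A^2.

Characteristic polynomial: μ^3 - μ^2 - 30μ = μ(μ - 6)(μ + 5), so the eigenvalues are -5, 0, 6.
μ=-5: eigenvector (1, -2, 0).
μ=0: eigenvector (0, 1, 0).
μ=6: eigenvector (-2, 4, 1).
P = [[1, 0, -2], [-2, 1, 4], [0, 0, 1]], D = diag(-5, 0, 6), P⁻¹ = [[1, 0, 2], [2, 1, 0], [0, 0, 1]].
A² = P·diag(25, 0, 36)·P⁻¹ = [[25, 0, -22], [-50, 0, 44], [0, 0, 36]].
The requested entry is 36.

36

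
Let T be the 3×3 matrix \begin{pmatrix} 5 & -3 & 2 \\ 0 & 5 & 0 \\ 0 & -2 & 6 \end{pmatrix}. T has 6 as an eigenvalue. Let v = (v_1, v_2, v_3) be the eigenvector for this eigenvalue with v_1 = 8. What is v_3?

4

T − 6I = [[-1, -3, 2], [0, -1, 0], [0, -2, 0]].
Solving (T − 6I)v = 0 gives the eigenspace spanned by (8, 0, 4).
With v_1 = 8, v = (8, 0, 4), so v_3 = 4.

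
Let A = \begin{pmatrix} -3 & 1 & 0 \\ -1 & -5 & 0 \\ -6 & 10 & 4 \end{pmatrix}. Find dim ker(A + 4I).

A + 4I = [[1, 1, 0], [-1, -1, 0], [-6, 10, 8]].
This matrix has rank 2, so its null space has dimension 3 − 2 = 1.

1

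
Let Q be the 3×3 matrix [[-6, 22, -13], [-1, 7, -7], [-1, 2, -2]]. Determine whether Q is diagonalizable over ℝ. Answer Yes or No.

Characteristic polynomial: p(s) = s^3 + s^2 - 21s - 45 = (s - 5)(s + 3)^2.
s = -3 has algebraic multiplicity 2; rank(Q + 3I) = 2, so geometric multiplicity = 1.
Geometric multiplicity < algebraic multiplicity, so Q is not diagonalizable.

No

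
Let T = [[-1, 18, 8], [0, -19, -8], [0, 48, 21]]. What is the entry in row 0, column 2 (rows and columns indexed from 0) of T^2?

Characteristic polynomial: r^3 - r^2 - 17r - 15 = (r - 5)(r + 1)(r + 3), so the eigenvalues are -3, -1, 5.
r=-1: eigenvector (1, 0, 0).
r=5: eigenvector (1, -1, 3).
r=-3: eigenvector (-1, 1, -2).
P = [[1, 1, -1], [0, -1, 1], [0, 3, -2]], D = diag(-1, 5, -3), P⁻¹ = [[1, 1, 0], [0, 2, 1], [0, 3, 1]].
T² = P·diag(1, 25, 9)·P⁻¹ = [[1, 24, 16], [0, -23, -16], [0, 96, 57]].
The requested entry is 16.

16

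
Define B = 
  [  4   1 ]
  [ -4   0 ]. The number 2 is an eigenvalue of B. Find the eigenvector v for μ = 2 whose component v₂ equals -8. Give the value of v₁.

B − 2I = [[2, 1], [-4, -2]].
Solving (B − 2I)v = 0 gives the eigenspace spanned by (4, -8).
With v₂ = -8, v = (4, -8), so v₁ = 4.

4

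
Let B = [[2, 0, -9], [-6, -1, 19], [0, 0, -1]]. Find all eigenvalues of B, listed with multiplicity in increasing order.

-1, -1, 2

Characteristic polynomial: p(r) = r^3 - 3r - 2 = (r - 2)(r + 1)^2.
Roots (with multiplicity): -1, -1, 2.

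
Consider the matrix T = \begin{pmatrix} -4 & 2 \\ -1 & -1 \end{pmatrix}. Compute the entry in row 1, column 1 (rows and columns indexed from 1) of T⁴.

146

Characteristic polynomial: λ^2 + 5λ + 6 = (λ + 2)(λ + 3), so the eigenvalues are -3, -2.
λ=-3: eigenvector (-2, -1).
λ=-2: eigenvector (1, 1).
P = [[-2, 1], [-1, 1]], D = diag(-3, -2), P⁻¹ = [[-1, 1], [-1, 2]].
T⁴ = P·diag(81, 16)·P⁻¹ = [[146, -130], [65, -49]].
The requested entry is 146.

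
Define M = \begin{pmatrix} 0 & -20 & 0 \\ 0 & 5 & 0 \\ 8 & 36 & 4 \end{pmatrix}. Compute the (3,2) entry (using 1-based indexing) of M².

Characteristic polynomial: t^3 - 9t^2 + 20t = t(t - 5)(t - 4), so the eigenvalues are 0, 4, 5.
t=0: eigenvector (1, 0, -2).
t=5: eigenvector (-4, 1, 4).
t=4: eigenvector (0, 0, 1).
P = [[1, -4, 0], [0, 1, 0], [-2, 4, 1]], D = diag(0, 5, 4), P⁻¹ = [[1, 4, 0], [0, 1, 0], [2, 4, 1]].
M² = P·diag(0, 25, 16)·P⁻¹ = [[0, -100, 0], [0, 25, 0], [32, 164, 16]].
The requested entry is 164.

164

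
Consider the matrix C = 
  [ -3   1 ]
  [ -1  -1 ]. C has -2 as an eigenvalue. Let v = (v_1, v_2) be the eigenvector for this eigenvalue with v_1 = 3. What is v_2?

3

C + 2I = [[-1, 1], [-1, 1]].
Solving (C + 2I)v = 0 gives the eigenspace spanned by (3, 3).
With v_1 = 3, v = (3, 3), so v_2 = 3.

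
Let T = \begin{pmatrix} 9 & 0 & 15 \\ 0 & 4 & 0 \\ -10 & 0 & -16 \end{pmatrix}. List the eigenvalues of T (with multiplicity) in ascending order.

Characteristic polynomial: p(s) = s^3 + 3s^2 - 22s - 24 = (s - 4)(s + 1)(s + 6).
Roots (with multiplicity): -6, -1, 4.

-6, -1, 4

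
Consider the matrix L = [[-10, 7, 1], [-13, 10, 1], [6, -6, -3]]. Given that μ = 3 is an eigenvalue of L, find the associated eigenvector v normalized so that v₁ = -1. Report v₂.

L − 3I = [[-13, 7, 1], [-13, 7, 1], [6, -6, -6]].
Solving (L − 3I)v = 0 gives the eigenspace spanned by (-1, -2, 1).
With v₁ = -1, v = (-1, -2, 1), so v₂ = -2.

-2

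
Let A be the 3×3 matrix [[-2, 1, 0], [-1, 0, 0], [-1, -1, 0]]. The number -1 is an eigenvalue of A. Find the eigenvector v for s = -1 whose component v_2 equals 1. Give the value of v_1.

1

A + 1I = [[-1, 1, 0], [-1, 1, 0], [-1, -1, 1]].
Solving (A + 1I)v = 0 gives the eigenspace spanned by (1, 1, 2).
With v_2 = 1, v = (1, 1, 2), so v_1 = 1.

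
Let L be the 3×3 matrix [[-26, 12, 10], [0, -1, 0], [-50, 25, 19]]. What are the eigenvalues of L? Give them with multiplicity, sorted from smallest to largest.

Characteristic polynomial: p(s) = s^3 + 8s^2 + 13s + 6 = (s + 1)^2(s + 6).
Roots (with multiplicity): -6, -1, -1.

-6, -1, -1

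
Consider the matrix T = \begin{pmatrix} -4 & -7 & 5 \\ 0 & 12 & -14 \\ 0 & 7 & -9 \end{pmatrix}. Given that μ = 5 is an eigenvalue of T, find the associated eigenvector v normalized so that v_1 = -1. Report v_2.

2

T − 5I = [[-9, -7, 5], [0, 7, -14], [0, 7, -14]].
Solving (T − 5I)v = 0 gives the eigenspace spanned by (-1, 2, 1).
With v_1 = -1, v = (-1, 2, 1), so v_2 = 2.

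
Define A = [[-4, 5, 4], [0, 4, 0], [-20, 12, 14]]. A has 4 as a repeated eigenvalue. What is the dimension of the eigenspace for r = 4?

A − 4I = [[-8, 5, 4], [0, 0, 0], [-20, 12, 10]].
This matrix has rank 2, so its null space has dimension 3 − 2 = 1.

1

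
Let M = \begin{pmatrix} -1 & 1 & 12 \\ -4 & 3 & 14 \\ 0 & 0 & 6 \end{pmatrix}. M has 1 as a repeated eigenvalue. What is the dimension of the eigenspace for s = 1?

M − 1I = [[-2, 1, 12], [-4, 2, 14], [0, 0, 5]].
This matrix has rank 2, so its null space has dimension 3 − 2 = 1.

1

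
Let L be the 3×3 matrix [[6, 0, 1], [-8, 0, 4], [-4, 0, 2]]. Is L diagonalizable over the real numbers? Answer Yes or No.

No

Characteristic polynomial: p(μ) = μ^3 - 8μ^2 + 16μ = μ(μ - 4)^2.
μ = 4 has algebraic multiplicity 2; rank(L − 4I) = 2, so geometric multiplicity = 1.
Geometric multiplicity < algebraic multiplicity, so L is not diagonalizable.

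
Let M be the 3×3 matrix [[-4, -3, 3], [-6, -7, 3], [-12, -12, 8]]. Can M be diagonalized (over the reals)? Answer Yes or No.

Yes

Characteristic polynomial: p(λ) = λ^3 + 3λ^2 - 6λ - 8 = (λ - 2)(λ + 1)(λ + 4).
All 3 eigenvalues are distinct, so M is diagonalizable.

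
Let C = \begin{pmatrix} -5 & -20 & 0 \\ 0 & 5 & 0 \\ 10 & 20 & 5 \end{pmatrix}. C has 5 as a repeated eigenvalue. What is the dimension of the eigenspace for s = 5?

2

C − 5I = [[-10, -20, 0], [0, 0, 0], [10, 20, 0]].
This matrix has rank 1, so its null space has dimension 3 − 1 = 2.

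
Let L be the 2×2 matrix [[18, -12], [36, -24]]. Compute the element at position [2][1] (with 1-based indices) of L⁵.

Characteristic polynomial: s^2 + 6s = s(s + 6), so the eigenvalues are -6, 0.
s=-6: eigenvector (1, 2).
s=0: eigenvector (-2, -3).
P = [[1, -2], [2, -3]], D = diag(-6, 0), P⁻¹ = [[-3, 2], [-2, 1]].
L⁵ = P·diag(-7776, 0)·P⁻¹ = [[23328, -15552], [46656, -31104]].
The requested entry is 46656.

46656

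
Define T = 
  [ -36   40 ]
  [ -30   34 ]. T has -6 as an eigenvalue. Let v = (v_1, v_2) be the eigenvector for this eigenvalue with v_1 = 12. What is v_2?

9

T + 6I = [[-30, 40], [-30, 40]].
Solving (T + 6I)v = 0 gives the eigenspace spanned by (12, 9).
With v_1 = 12, v = (12, 9), so v_2 = 9.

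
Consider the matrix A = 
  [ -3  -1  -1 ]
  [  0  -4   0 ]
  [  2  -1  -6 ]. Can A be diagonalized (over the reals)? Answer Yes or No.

No

Characteristic polynomial: p(μ) = μ^3 + 13μ^2 + 56μ + 80 = (μ + 4)^2(μ + 5).
μ = -4 has algebraic multiplicity 2; rank(A + 4I) = 2, so geometric multiplicity = 1.
Geometric multiplicity < algebraic multiplicity, so A is not diagonalizable.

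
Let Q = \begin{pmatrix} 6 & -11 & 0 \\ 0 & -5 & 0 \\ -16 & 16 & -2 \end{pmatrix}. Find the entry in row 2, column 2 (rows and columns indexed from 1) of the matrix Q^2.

25

Characteristic polynomial: t^3 + t^2 - 32t - 60 = (t - 6)(t + 2)(t + 5), so the eigenvalues are -5, -2, 6.
t=-2: eigenvector (0, 0, 1).
t=-5: eigenvector (1, 1, 0).
t=6: eigenvector (1, 0, -2).
P = [[0, 1, 1], [0, 1, 0], [1, 0, -2]], D = diag(-2, -5, 6), P⁻¹ = [[2, -2, 1], [0, 1, 0], [1, -1, 0]].
Q² = P·diag(4, 25, 36)·P⁻¹ = [[36, -11, 0], [0, 25, 0], [-64, 64, 4]].
The requested entry is 25.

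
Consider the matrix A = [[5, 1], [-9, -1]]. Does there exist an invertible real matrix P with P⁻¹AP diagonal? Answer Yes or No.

Characteristic polynomial: p(t) = t^2 - 4t + 4 = (t - 2)^2.
t = 2 has algebraic multiplicity 2; rank(A − 2I) = 1, so geometric multiplicity = 1.
Geometric multiplicity < algebraic multiplicity, so A is not diagonalizable.

No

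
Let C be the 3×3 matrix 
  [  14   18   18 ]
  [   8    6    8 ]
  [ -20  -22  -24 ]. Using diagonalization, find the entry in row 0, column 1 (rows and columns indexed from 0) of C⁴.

Characteristic polynomial: μ^3 + 4μ^2 - 4μ - 16 = (μ - 2)(μ + 2)(μ + 4), so the eigenvalues are -4, -2, 2.
μ=2: eigenvector (3, 2, -4).
μ=-2: eigenvector (0, 1, -1).
μ=-4: eigenvector (-1, 0, 1).
P = [[3, 0, -1], [2, 1, 0], [-4, -1, 1]], D = diag(2, -2, -4), P⁻¹ = [[1, 1, 1], [-2, -1, -2], [2, 3, 3]].
C⁴ = P·diag(16, 16, 256)·P⁻¹ = [[-464, -720, -720], [0, 16, 0], [480, 720, 736]].
The requested entry is -720.

-720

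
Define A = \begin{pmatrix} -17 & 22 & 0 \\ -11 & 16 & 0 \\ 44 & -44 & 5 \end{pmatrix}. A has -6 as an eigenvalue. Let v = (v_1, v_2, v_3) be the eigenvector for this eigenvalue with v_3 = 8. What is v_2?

A + 6I = [[-11, 22, 0], [-11, 22, 0], [44, -44, 11]].
Solving (A + 6I)v = 0 gives the eigenspace spanned by (-4, -2, 8).
With v_3 = 8, v = (-4, -2, 8), so v_2 = -2.

-2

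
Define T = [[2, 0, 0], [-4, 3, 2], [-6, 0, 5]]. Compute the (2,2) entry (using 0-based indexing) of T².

25

Characteristic polynomial: r^3 - 10r^2 + 31r - 30 = (r - 5)(r - 3)(r - 2), so the eigenvalues are 2, 3, 5.
r=2: eigenvector (1, 0, 2).
r=3: eigenvector (0, 1, 0).
r=5: eigenvector (0, 1, 1).
P = [[1, 0, 0], [0, 1, 1], [2, 0, 1]], D = diag(2, 3, 5), P⁻¹ = [[1, 0, 0], [2, 1, -1], [-2, 0, 1]].
T² = P·diag(4, 9, 25)·P⁻¹ = [[4, 0, 0], [-32, 9, 16], [-42, 0, 25]].
The requested entry is 25.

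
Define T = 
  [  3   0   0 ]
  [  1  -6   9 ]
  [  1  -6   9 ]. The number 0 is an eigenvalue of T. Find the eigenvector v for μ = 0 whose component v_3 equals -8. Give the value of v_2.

-12

T = [[3, 0, 0], [1, -6, 9], [1, -6, 9]].
Solving (T)v = 0 gives the eigenspace spanned by (0, -12, -8).
With v_3 = -8, v = (0, -12, -8), so v_2 = -12.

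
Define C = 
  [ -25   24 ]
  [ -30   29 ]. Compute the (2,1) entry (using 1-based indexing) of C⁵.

Characteristic polynomial: t^2 - 4t - 5 = (t - 5)(t + 1), so the eigenvalues are -1, 5.
t=-1: eigenvector (1, 1).
t=5: eigenvector (-4, -5).
P = [[1, -4], [1, -5]], D = diag(-1, 5), P⁻¹ = [[5, -4], [1, -1]].
C⁵ = P·diag(-1, 3125)·P⁻¹ = [[-12505, 12504], [-15630, 15629]].
The requested entry is -15630.

-15630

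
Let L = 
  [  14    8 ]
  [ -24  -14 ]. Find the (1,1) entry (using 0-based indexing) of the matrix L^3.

-56

Characteristic polynomial: t^2 - 4 = (t - 2)(t + 2), so the eigenvalues are -2, 2.
t=2: eigenvector (2, -3).
t=-2: eigenvector (1, -2).
P = [[2, 1], [-3, -2]], D = diag(2, -2), P⁻¹ = [[2, 1], [-3, -2]].
L³ = P·diag(8, -8)·P⁻¹ = [[56, 32], [-96, -56]].
The requested entry is -56.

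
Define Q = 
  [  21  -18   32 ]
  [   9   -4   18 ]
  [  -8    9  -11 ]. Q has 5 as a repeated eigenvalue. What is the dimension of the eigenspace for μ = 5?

1

Q − 5I = [[16, -18, 32], [9, -9, 18], [-8, 9, -16]].
This matrix has rank 2, so its null space has dimension 3 − 2 = 1.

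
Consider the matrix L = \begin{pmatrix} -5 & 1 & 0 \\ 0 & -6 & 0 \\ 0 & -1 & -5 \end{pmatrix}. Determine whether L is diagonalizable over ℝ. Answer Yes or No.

Characteristic polynomial: p(μ) = μ^3 + 16μ^2 + 85μ + 150 = (μ + 5)^2(μ + 6).
μ = -5 has algebraic multiplicity 2; rank(L + 5I) = 1, so geometric multiplicity = 2.
Every eigenvalue has geometric = algebraic multiplicity, so L is diagonalizable.

Yes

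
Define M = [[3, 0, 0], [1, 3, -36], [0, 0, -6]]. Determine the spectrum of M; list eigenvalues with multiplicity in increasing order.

-6, 3, 3

Characteristic polynomial: p(s) = s^3 - 27s + 54 = (s - 3)^2(s + 6).
Roots (with multiplicity): -6, 3, 3.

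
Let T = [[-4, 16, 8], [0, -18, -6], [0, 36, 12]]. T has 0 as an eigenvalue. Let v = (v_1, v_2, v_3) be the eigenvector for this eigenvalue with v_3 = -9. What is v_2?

T = [[-4, 16, 8], [0, -18, -6], [0, 36, 12]].
Solving (T)v = 0 gives the eigenspace spanned by (-6, 3, -9).
With v_3 = -9, v = (-6, 3, -9), so v_2 = 3.

3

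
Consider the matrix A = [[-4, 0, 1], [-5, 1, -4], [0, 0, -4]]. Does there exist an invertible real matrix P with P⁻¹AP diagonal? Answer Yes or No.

Characteristic polynomial: p(r) = r^3 + 7r^2 + 8r - 16 = (r - 1)(r + 4)^2.
r = -4 has algebraic multiplicity 2; rank(A + 4I) = 2, so geometric multiplicity = 1.
Geometric multiplicity < algebraic multiplicity, so A is not diagonalizable.

No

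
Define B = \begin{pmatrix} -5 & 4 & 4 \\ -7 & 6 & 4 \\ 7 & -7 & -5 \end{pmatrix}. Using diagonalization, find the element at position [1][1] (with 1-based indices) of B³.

Characteristic polynomial: t^3 + 4t^2 - 7t - 10 = (t - 2)(t + 1)(t + 5), so the eigenvalues are -5, -1, 2.
t=-5: eigenvector (-1, -1, 1).
t=2: eigenvector (0, 1, -1).
t=-1: eigenvector (1, 1, 0).
P = [[-1, 0, 1], [-1, 1, 1], [1, -1, 0]], D = diag(-5, 2, -1), P⁻¹ = [[-1, 1, 1], [-1, 1, 0], [0, 1, 1]].
B³ = P·diag(-125, 8, -1)·P⁻¹ = [[-125, 124, 124], [-133, 132, 124], [133, -133, -125]].
The requested entry is -125.

-125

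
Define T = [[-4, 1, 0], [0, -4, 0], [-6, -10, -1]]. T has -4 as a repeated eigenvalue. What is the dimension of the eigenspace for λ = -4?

1

T + 4I = [[0, 1, 0], [0, 0, 0], [-6, -10, 3]].
This matrix has rank 2, so its null space has dimension 3 − 2 = 1.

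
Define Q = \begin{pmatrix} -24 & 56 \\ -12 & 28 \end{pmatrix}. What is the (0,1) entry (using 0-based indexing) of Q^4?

3584

Characteristic polynomial: λ^2 - 4λ = λ(λ - 4), so the eigenvalues are 0, 4.
λ=4: eigenvector (2, 1).
λ=0: eigenvector (7, 3).
P = [[2, 7], [1, 3]], D = diag(4, 0), P⁻¹ = [[-3, 7], [1, -2]].
Q⁴ = P·diag(256, 0)·P⁻¹ = [[-1536, 3584], [-768, 1792]].
The requested entry is 3584.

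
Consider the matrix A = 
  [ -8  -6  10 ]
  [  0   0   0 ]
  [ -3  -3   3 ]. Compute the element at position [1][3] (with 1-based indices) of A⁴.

-650

Characteristic polynomial: t^3 + 5t^2 + 6t = t(t + 2)(t + 3), so the eigenvalues are -3, -2, 0.
t=-2: eigenvector (-5, 0, -3).
t=0: eigenvector (-2, 1, -1).
t=-3: eigenvector (2, 0, 1).
P = [[-5, -2, 2], [0, 1, 0], [-3, -1, 1]], D = diag(-2, 0, -3), P⁻¹ = [[1, 0, -2], [0, 1, 0], [3, 1, -5]].
A⁴ = P·diag(16, 0, 81)·P⁻¹ = [[406, 162, -650], [0, 0, 0], [195, 81, -309]].
The requested entry is -650.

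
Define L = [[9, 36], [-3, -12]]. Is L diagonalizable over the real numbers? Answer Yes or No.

Characteristic polynomial: p(μ) = μ^2 + 3μ = μ(μ + 3).
All 2 eigenvalues are distinct, so L is diagonalizable.

Yes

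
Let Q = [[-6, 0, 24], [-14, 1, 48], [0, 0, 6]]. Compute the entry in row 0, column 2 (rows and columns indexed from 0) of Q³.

864

Characteristic polynomial: λ^3 - λ^2 - 36λ + 36 = (λ - 6)(λ - 1)(λ + 6), so the eigenvalues are -6, 1, 6.
λ=1: eigenvector (0, 1, 0).
λ=-6: eigenvector (1, 2, 0).
λ=6: eigenvector (2, 4, 1).
P = [[0, 1, 2], [1, 2, 4], [0, 0, 1]], D = diag(1, -6, 6), P⁻¹ = [[-2, 1, 0], [1, 0, -2], [0, 0, 1]].
Q³ = P·diag(1, -216, 216)·P⁻¹ = [[-216, 0, 864], [-434, 1, 1728], [0, 0, 216]].
The requested entry is 864.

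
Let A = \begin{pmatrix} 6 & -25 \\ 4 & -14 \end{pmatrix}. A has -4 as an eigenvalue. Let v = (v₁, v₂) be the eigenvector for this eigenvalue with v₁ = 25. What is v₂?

10

A + 4I = [[10, -25], [4, -10]].
Solving (A + 4I)v = 0 gives the eigenspace spanned by (25, 10).
With v₁ = 25, v = (25, 10), so v₂ = 10.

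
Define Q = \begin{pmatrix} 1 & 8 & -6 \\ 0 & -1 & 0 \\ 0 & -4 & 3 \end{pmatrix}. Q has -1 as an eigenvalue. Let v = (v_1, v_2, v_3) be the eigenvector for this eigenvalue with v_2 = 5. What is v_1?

-5

Q + 1I = [[2, 8, -6], [0, 0, 0], [0, -4, 4]].
Solving (Q + 1I)v = 0 gives the eigenspace spanned by (-5, 5, 5).
With v_2 = 5, v = (-5, 5, 5), so v_1 = -5.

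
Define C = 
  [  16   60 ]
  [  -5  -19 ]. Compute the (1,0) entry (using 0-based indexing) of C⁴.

Characteristic polynomial: s^2 + 3s - 4 = (s - 1)(s + 4), so the eigenvalues are -4, 1.
s=1: eigenvector (4, -1).
s=-4: eigenvector (-3, 1).
P = [[4, -3], [-1, 1]], D = diag(1, -4), P⁻¹ = [[1, 3], [1, 4]].
C⁴ = P·diag(1, 256)·P⁻¹ = [[-764, -3060], [255, 1021]].
The requested entry is 255.

255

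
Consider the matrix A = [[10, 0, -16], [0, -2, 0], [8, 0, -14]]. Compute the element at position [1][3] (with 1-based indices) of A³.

Characteristic polynomial: μ^3 + 6μ^2 - 4μ - 24 = (μ - 2)(μ + 2)(μ + 6), so the eigenvalues are -6, -2, 2.
μ=-6: eigenvector (-1, 0, -1).
μ=-2: eigenvector (0, 1, 0).
μ=2: eigenvector (2, 0, 1).
P = [[-1, 0, 2], [0, 1, 0], [-1, 0, 1]], D = diag(-6, -2, 2), P⁻¹ = [[1, 0, -2], [0, 1, 0], [1, 0, -1]].
A³ = P·diag(-216, -8, 8)·P⁻¹ = [[232, 0, -448], [0, -8, 0], [224, 0, -440]].
The requested entry is -448.

-448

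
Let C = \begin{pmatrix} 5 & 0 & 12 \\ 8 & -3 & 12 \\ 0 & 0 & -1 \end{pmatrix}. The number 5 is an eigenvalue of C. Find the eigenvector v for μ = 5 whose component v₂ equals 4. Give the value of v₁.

C − 5I = [[0, 0, 12], [8, -8, 12], [0, 0, -6]].
Solving (C − 5I)v = 0 gives the eigenspace spanned by (4, 4, 0).
With v₂ = 4, v = (4, 4, 0), so v₁ = 4.

4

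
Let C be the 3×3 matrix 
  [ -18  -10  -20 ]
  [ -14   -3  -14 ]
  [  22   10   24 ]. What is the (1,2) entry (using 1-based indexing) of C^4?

Characteristic polynomial: r^3 - 3r^2 - 10r + 24 = (r - 4)(r - 2)(r + 3), so the eigenvalues are -3, 2, 4.
r=2: eigenvector (1, 0, -1).
r=-3: eigenvector (2, 1, -2).
r=4: eigenvector (0, -2, 1).
P = [[1, 2, 0], [0, 1, -2], [-1, -2, 1]], D = diag(2, -3, 4), P⁻¹ = [[-3, -2, -4], [2, 1, 2], [1, 0, 1]].
C⁴ = P·diag(16, 81, 256)·P⁻¹ = [[276, 130, 260], [-350, 81, -350], [-20, -130, -4]].
The requested entry is 130.

130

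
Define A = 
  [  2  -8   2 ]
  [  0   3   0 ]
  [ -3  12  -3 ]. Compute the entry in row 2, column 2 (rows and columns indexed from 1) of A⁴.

Characteristic polynomial: s^3 - 2s^2 - 3s = s(s - 3)(s + 1), so the eigenvalues are -1, 0, 3.
s=3: eigenvector (-2, 1, 3).
s=-1: eigenvector (-2, 0, 3).
s=0: eigenvector (-1, 0, 1).
P = [[-2, -2, -1], [1, 0, 0], [3, 3, 1]], D = diag(3, -1, 0), P⁻¹ = [[0, 1, 0], [1, -1, 1], [-3, 0, -2]].
A⁴ = P·diag(81, 1, 0)·P⁻¹ = [[-2, -160, -2], [0, 81, 0], [3, 240, 3]].
The requested entry is 81.

81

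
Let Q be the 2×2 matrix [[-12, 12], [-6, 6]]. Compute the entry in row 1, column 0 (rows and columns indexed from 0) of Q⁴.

1296

Characteristic polynomial: r^2 + 6r = r(r + 6), so the eigenvalues are -6, 0.
r=0: eigenvector (1, 1).
r=-6: eigenvector (-2, -1).
P = [[1, -2], [1, -1]], D = diag(0, -6), P⁻¹ = [[-1, 2], [-1, 1]].
Q⁴ = P·diag(0, 1296)·P⁻¹ = [[2592, -2592], [1296, -1296]].
The requested entry is 1296.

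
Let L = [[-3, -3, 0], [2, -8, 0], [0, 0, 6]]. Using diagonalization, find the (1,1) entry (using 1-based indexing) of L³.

Characteristic polynomial: r^3 + 5r^2 - 36r - 180 = (r - 6)(r + 5)(r + 6), so the eigenvalues are -6, -5, 6.
r=-5: eigenvector (3, 2, 0).
r=-6: eigenvector (1, 1, 0).
r=6: eigenvector (0, 0, 1).
P = [[3, 1, 0], [2, 1, 0], [0, 0, 1]], D = diag(-5, -6, 6), P⁻¹ = [[1, -1, 0], [-2, 3, 0], [0, 0, 1]].
L³ = P·diag(-125, -216, 216)·P⁻¹ = [[57, -273, 0], [182, -398, 0], [0, 0, 216]].
The requested entry is 57.

57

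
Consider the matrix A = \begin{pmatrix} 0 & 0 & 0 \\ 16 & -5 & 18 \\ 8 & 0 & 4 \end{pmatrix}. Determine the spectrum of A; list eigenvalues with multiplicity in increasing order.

Characteristic polynomial: p(t) = t^3 + t^2 - 20t = t(t - 4)(t + 5).
Roots (with multiplicity): -5, 0, 4.

-5, 0, 4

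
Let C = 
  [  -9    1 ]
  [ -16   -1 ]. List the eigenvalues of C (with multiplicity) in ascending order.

-5, -5

Characteristic polynomial: p(λ) = λ^2 + 10λ + 25 = (λ + 5)^2.
Roots (with multiplicity): -5, -5.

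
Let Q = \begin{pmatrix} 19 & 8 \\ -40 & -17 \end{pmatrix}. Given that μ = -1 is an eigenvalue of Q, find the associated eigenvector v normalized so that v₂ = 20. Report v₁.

-8

Q + 1I = [[20, 8], [-40, -16]].
Solving (Q + 1I)v = 0 gives the eigenspace spanned by (-8, 20).
With v₂ = 20, v = (-8, 20), so v₁ = -8.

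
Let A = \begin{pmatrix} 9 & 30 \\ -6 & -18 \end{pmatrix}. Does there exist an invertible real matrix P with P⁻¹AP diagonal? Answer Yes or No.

Characteristic polynomial: p(μ) = μ^2 + 9μ + 18 = (μ + 3)(μ + 6).
All 2 eigenvalues are distinct, so A is diagonalizable.

Yes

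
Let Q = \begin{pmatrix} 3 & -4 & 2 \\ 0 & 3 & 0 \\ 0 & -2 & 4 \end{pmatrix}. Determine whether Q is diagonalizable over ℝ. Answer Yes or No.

Characteristic polynomial: p(μ) = μ^3 - 10μ^2 + 33μ - 36 = (μ - 4)(μ - 3)^2.
μ = 3 has algebraic multiplicity 2; rank(Q − 3I) = 1, so geometric multiplicity = 2.
Every eigenvalue has geometric = algebraic multiplicity, so Q is diagonalizable.

Yes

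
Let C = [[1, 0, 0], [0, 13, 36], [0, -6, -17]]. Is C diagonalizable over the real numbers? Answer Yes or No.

Yes

Characteristic polynomial: p(λ) = λ^3 + 3λ^2 - 9λ + 5 = (λ - 1)^2(λ + 5).
λ = 1 has algebraic multiplicity 2; rank(C − 1I) = 1, so geometric multiplicity = 2.
Every eigenvalue has geometric = algebraic multiplicity, so C is diagonalizable.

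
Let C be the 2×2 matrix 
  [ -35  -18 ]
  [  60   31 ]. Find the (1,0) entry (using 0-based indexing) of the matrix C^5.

31260

Characteristic polynomial: λ^2 + 4λ - 5 = (λ - 1)(λ + 5), so the eigenvalues are -5, 1.
λ=-5: eigenvector (3, -5).
λ=1: eigenvector (1, -2).
P = [[3, 1], [-5, -2]], D = diag(-5, 1), P⁻¹ = [[2, 1], [-5, -3]].
C⁵ = P·diag(-3125, 1)·P⁻¹ = [[-18755, -9378], [31260, 15631]].
The requested entry is 31260.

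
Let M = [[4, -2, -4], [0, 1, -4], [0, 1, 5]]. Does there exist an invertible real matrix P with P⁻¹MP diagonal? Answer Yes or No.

No

Characteristic polynomial: p(t) = t^3 - 10t^2 + 33t - 36 = (t - 4)(t - 3)^2.
t = 3 has algebraic multiplicity 2; rank(M − 3I) = 2, so geometric multiplicity = 1.
Geometric multiplicity < algebraic multiplicity, so M is not diagonalizable.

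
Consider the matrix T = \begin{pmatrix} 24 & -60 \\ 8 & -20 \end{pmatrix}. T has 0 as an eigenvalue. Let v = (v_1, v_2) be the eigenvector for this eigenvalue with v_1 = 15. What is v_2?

T = [[24, -60], [8, -20]].
Solving (T)v = 0 gives the eigenspace spanned by (15, 6).
With v_1 = 15, v = (15, 6), so v_2 = 6.

6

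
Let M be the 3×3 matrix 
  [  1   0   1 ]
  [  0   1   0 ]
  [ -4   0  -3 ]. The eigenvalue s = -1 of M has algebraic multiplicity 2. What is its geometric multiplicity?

1

M + 1I = [[2, 0, 1], [0, 2, 0], [-4, 0, -2]].
This matrix has rank 2, so its null space has dimension 3 − 2 = 1.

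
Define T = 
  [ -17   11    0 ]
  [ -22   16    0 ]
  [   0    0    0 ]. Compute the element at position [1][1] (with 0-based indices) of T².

Characteristic polynomial: r^3 + r^2 - 30r = r(r - 5)(r + 6), so the eigenvalues are -6, 0, 5.
r=5: eigenvector (1, 2, 0).
r=-6: eigenvector (-1, -1, 0).
r=0: eigenvector (0, 0, 1).
P = [[1, -1, 0], [2, -1, 0], [0, 0, 1]], D = diag(5, -6, 0), P⁻¹ = [[-1, 1, 0], [-2, 1, 0], [0, 0, 1]].
T² = P·diag(25, 36, 0)·P⁻¹ = [[47, -11, 0], [22, 14, 0], [0, 0, 0]].
The requested entry is 14.

14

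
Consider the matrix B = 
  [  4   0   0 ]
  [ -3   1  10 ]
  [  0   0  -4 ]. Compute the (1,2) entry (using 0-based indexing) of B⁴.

-510

Characteristic polynomial: t^3 - t^2 - 16t + 16 = (t - 4)(t - 1)(t + 4), so the eigenvalues are -4, 1, 4.
t=-4: eigenvector (0, -2, 1).
t=1: eigenvector (0, 1, 0).
t=4: eigenvector (1, -1, 0).
P = [[0, 0, 1], [-2, 1, -1], [1, 0, 0]], D = diag(-4, 1, 4), P⁻¹ = [[0, 0, 1], [1, 1, 2], [1, 0, 0]].
B⁴ = P·diag(256, 1, 256)·P⁻¹ = [[256, 0, 0], [-255, 1, -510], [0, 0, 256]].
The requested entry is -510.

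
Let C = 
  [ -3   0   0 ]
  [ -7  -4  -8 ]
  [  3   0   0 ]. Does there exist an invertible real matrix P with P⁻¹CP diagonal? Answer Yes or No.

Yes

Characteristic polynomial: p(λ) = λ^3 + 7λ^2 + 12λ = λ(λ + 3)(λ + 4).
All 3 eigenvalues are distinct, so C is diagonalizable.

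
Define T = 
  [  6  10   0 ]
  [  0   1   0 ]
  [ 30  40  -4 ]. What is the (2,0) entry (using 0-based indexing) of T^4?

3120

Characteristic polynomial: λ^3 - 3λ^2 - 22λ + 24 = (λ - 6)(λ - 1)(λ + 4), so the eigenvalues are -4, 1, 6.
λ=6: eigenvector (1, 0, 3).
λ=1: eigenvector (-2, 1, -4).
λ=-4: eigenvector (0, 0, 1).
P = [[1, -2, 0], [0, 1, 0], [3, -4, 1]], D = diag(6, 1, -4), P⁻¹ = [[1, 2, 0], [0, 1, 0], [-3, -2, 1]].
T⁴ = P·diag(1296, 1, 256)·P⁻¹ = [[1296, 2590, 0], [0, 1, 0], [3120, 7260, 256]].
The requested entry is 3120.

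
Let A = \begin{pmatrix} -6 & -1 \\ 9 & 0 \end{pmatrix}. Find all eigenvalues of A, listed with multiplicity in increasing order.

-3, -3

Characteristic polynomial: p(r) = r^2 + 6r + 9 = (r + 3)^2.
Roots (with multiplicity): -3, -3.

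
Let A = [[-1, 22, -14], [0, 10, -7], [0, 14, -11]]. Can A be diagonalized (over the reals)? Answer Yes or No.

Yes

Characteristic polynomial: p(r) = r^3 + 2r^2 - 11r - 12 = (r - 3)(r + 1)(r + 4).
All 3 eigenvalues are distinct, so A is diagonalizable.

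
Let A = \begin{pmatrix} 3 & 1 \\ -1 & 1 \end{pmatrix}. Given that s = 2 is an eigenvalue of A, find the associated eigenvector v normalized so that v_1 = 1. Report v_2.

-1

A − 2I = [[1, 1], [-1, -1]].
Solving (A − 2I)v = 0 gives the eigenspace spanned by (1, -1).
With v_1 = 1, v = (1, -1), so v_2 = -1.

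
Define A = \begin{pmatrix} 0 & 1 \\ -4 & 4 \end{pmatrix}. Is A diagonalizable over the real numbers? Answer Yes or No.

No

Characteristic polynomial: p(μ) = μ^2 - 4μ + 4 = (μ - 2)^2.
μ = 2 has algebraic multiplicity 2; rank(A − 2I) = 1, so geometric multiplicity = 1.
Geometric multiplicity < algebraic multiplicity, so A is not diagonalizable.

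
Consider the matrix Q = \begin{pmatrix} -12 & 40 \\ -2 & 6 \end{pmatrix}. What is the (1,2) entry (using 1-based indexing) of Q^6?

-80640

Characteristic polynomial: t^2 + 6t + 8 = (t + 2)(t + 4), so the eigenvalues are -4, -2.
t=-4: eigenvector (5, 1).
t=-2: eigenvector (-4, -1).
P = [[5, -4], [1, -1]], D = diag(-4, -2), P⁻¹ = [[1, -4], [1, -5]].
Q⁶ = P·diag(4096, 64)·P⁻¹ = [[20224, -80640], [4032, -16064]].
The requested entry is -80640.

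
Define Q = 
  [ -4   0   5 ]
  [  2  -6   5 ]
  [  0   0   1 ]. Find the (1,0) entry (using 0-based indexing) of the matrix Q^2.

Characteristic polynomial: r^3 + 9r^2 + 14r - 24 = (r - 1)(r + 4)(r + 6), so the eigenvalues are -6, -4, 1.
r=-4: eigenvector (1, 1, 0).
r=1: eigenvector (1, 1, 1).
r=-6: eigenvector (0, 1, 0).
P = [[1, 1, 0], [1, 1, 1], [0, 1, 0]], D = diag(-4, 1, -6), P⁻¹ = [[1, 0, -1], [0, 0, 1], [-1, 1, 0]].
Q² = P·diag(16, 1, 36)·P⁻¹ = [[16, 0, -15], [-20, 36, -15], [0, 0, 1]].
The requested entry is -20.

-20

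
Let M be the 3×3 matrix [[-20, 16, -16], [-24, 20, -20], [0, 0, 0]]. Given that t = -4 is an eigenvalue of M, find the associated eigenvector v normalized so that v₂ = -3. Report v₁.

-3

M + 4I = [[-16, 16, -16], [-24, 24, -20], [0, 0, 4]].
Solving (M + 4I)v = 0 gives the eigenspace spanned by (-3, -3, 0).
With v₂ = -3, v = (-3, -3, 0), so v₁ = -3.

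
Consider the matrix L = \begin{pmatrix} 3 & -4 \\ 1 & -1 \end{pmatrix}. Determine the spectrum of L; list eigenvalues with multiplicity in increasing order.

Characteristic polynomial: p(s) = s^2 - 2s + 1 = (s - 1)^2.
Roots (with multiplicity): 1, 1.

1, 1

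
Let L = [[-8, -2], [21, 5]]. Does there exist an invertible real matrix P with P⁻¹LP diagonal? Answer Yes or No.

Characteristic polynomial: p(r) = r^2 + 3r + 2 = (r + 1)(r + 2).
All 2 eigenvalues are distinct, so L is diagonalizable.

Yes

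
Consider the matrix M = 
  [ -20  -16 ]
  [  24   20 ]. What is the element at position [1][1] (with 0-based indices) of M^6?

Characteristic polynomial: λ^2 - 16 = (λ - 4)(λ + 4), so the eigenvalues are -4, 4.
λ=-4: eigenvector (-1, 1).
λ=4: eigenvector (-2, 3).
P = [[-1, -2], [1, 3]], D = diag(-4, 4), P⁻¹ = [[-3, -2], [1, 1]].
M⁶ = P·diag(4096, 4096)·P⁻¹ = [[4096, 0], [0, 4096]].
The requested entry is 4096.

4096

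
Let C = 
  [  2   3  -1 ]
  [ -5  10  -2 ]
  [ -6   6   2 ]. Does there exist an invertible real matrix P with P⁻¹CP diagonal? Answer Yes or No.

No

Characteristic polynomial: p(s) = s^3 - 14s^2 + 65s - 100 = (s - 5)^2(s - 4).
s = 5 has algebraic multiplicity 2; rank(C − 5I) = 2, so geometric multiplicity = 1.
Geometric multiplicity < algebraic multiplicity, so C is not diagonalizable.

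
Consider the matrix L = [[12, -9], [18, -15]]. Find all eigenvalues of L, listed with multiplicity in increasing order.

Characteristic polynomial: p(μ) = μ^2 + 3μ - 18 = (μ - 3)(μ + 6).
Roots (with multiplicity): -6, 3.

-6, 3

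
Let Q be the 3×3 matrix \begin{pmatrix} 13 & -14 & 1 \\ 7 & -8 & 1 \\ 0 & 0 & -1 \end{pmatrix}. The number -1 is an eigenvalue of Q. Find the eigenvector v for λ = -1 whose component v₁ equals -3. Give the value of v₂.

Q + 1I = [[14, -14, 1], [7, -7, 1], [0, 0, 0]].
Solving (Q + 1I)v = 0 gives the eigenspace spanned by (-3, -3, 0).
With v₁ = -3, v = (-3, -3, 0), so v₂ = -3.

-3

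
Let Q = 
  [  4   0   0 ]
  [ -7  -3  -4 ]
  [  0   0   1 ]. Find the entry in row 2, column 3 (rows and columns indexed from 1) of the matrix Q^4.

80

Characteristic polynomial: λ^3 - 2λ^2 - 11λ + 12 = (λ - 4)(λ - 1)(λ + 3), so the eigenvalues are -3, 1, 4.
λ=4: eigenvector (1, -1, 0).
λ=-3: eigenvector (0, 1, 0).
λ=1: eigenvector (0, -1, 1).
P = [[1, 0, 0], [-1, 1, -1], [0, 0, 1]], D = diag(4, -3, 1), P⁻¹ = [[1, 0, 0], [1, 1, 1], [0, 0, 1]].
Q⁴ = P·diag(256, 81, 1)·P⁻¹ = [[256, 0, 0], [-175, 81, 80], [0, 0, 1]].
The requested entry is 80.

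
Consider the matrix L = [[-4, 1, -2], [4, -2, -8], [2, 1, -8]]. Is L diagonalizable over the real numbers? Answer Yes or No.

Characteristic polynomial: p(λ) = λ^3 + 14λ^2 + 64λ + 96 = (λ + 4)^2(λ + 6).
λ = -4 has algebraic multiplicity 2; rank(L + 4I) = 2, so geometric multiplicity = 1.
Geometric multiplicity < algebraic multiplicity, so L is not diagonalizable.

No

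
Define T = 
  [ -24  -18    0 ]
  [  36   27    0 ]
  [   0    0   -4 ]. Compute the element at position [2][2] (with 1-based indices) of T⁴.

729

Characteristic polynomial: s^3 + s^2 - 12s = s(s - 3)(s + 4), so the eigenvalues are -4, 0, 3.
s=0: eigenvector (3, -4, 0).
s=-4: eigenvector (0, 0, 1).
s=3: eigenvector (-2, 3, 0).
P = [[3, 0, -2], [-4, 0, 3], [0, 1, 0]], D = diag(0, -4, 3), P⁻¹ = [[3, 2, 0], [0, 0, 1], [4, 3, 0]].
T⁴ = P·diag(0, 256, 81)·P⁻¹ = [[-648, -486, 0], [972, 729, 0], [0, 0, 256]].
The requested entry is 729.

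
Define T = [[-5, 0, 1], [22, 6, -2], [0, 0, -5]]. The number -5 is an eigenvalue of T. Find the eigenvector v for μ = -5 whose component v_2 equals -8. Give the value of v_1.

T + 5I = [[0, 0, 1], [22, 11, -2], [0, 0, 0]].
Solving (T + 5I)v = 0 gives the eigenspace spanned by (4, -8, 0).
With v_2 = -8, v = (4, -8, 0), so v_1 = 4.

4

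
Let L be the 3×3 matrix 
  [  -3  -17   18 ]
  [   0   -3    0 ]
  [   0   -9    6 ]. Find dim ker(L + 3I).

L + 3I = [[0, -17, 18], [0, 0, 0], [0, -9, 9]].
This matrix has rank 2, so its null space has dimension 3 − 2 = 1.

1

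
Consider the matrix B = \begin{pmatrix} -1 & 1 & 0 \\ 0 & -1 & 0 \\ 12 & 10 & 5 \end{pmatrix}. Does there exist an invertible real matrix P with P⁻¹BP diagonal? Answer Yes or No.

Characteristic polynomial: p(μ) = μ^3 - 3μ^2 - 9μ - 5 = (μ - 5)(μ + 1)^2.
μ = -1 has algebraic multiplicity 2; rank(B + 1I) = 2, so geometric multiplicity = 1.
Geometric multiplicity < algebraic multiplicity, so B is not diagonalizable.

No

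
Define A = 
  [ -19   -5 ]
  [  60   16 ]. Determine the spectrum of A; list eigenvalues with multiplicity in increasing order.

-4, 1

Characteristic polynomial: p(t) = t^2 + 3t - 4 = (t - 1)(t + 4).
Roots (with multiplicity): -4, 1.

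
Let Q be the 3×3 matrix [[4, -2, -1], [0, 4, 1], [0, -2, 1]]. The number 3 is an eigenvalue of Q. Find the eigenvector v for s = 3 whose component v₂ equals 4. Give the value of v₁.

4

Q − 3I = [[1, -2, -1], [0, 1, 1], [0, -2, -2]].
Solving (Q − 3I)v = 0 gives the eigenspace spanned by (4, 4, -4).
With v₂ = 4, v = (4, 4, -4), so v₁ = 4.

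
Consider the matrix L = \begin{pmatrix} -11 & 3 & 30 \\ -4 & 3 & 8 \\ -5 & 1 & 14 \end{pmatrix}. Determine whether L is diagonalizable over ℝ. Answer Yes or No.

Characteristic polynomial: p(λ) = λ^3 - 6λ^2 + 9λ - 4 = (λ - 4)(λ - 1)^2.
λ = 1 has algebraic multiplicity 2; rank(L − 1I) = 2, so geometric multiplicity = 1.
Geometric multiplicity < algebraic multiplicity, so L is not diagonalizable.

No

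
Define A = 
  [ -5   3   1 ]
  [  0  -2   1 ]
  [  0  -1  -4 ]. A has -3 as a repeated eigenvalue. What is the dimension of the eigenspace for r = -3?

A + 3I = [[-2, 3, 1], [0, 1, 1], [0, -1, -1]].
This matrix has rank 2, so its null space has dimension 3 − 2 = 1.

1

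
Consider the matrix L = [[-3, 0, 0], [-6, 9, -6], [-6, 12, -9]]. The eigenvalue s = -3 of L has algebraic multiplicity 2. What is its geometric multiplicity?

L + 3I = [[0, 0, 0], [-6, 12, -6], [-6, 12, -6]].
This matrix has rank 1, so its null space has dimension 3 − 1 = 2.

2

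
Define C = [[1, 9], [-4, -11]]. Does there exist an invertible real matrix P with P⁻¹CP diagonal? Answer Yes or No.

Characteristic polynomial: p(s) = s^2 + 10s + 25 = (s + 5)^2.
s = -5 has algebraic multiplicity 2; rank(C + 5I) = 1, so geometric multiplicity = 1.
Geometric multiplicity < algebraic multiplicity, so C is not diagonalizable.

No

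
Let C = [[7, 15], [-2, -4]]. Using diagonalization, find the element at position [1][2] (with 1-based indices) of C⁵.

Characteristic polynomial: μ^2 - 3μ + 2 = (μ - 2)(μ - 1), so the eigenvalues are 1, 2.
μ=1: eigenvector (-5, 2).
μ=2: eigenvector (-3, 1).
P = [[-5, -3], [2, 1]], D = diag(1, 2), P⁻¹ = [[1, 3], [-2, -5]].
C⁵ = P·diag(1, 32)·P⁻¹ = [[187, 465], [-62, -154]].
The requested entry is 465.

465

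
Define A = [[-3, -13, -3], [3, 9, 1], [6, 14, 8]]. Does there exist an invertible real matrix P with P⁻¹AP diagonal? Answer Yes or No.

Characteristic polynomial: p(t) = t^3 - 14t^2 + 64t - 96 = (t - 6)(t - 4)^2.
t = 4 has algebraic multiplicity 2; rank(A − 4I) = 2, so geometric multiplicity = 1.
Geometric multiplicity < algebraic multiplicity, so A is not diagonalizable.

No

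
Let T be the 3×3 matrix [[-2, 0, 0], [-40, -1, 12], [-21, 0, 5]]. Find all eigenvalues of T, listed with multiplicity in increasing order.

Characteristic polynomial: p(λ) = λ^3 - 2λ^2 - 13λ - 10 = (λ - 5)(λ + 1)(λ + 2).
Roots (with multiplicity): -2, -1, 5.

-2, -1, 5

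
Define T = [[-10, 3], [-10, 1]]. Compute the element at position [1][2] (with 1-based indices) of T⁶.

-34587

Characteristic polynomial: r^2 + 9r + 20 = (r + 4)(r + 5), so the eigenvalues are -5, -4.
r=-5: eigenvector (-3, -5).
r=-4: eigenvector (1, 2).
P = [[-3, 1], [-5, 2]], D = diag(-5, -4), P⁻¹ = [[-2, 1], [-5, 3]].
T⁶ = P·diag(15625, 4096)·P⁻¹ = [[73270, -34587], [115290, -53549]].
The requested entry is -34587.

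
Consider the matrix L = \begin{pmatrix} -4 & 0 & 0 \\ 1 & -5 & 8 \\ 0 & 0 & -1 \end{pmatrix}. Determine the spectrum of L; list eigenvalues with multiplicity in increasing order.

-5, -4, -1

Characteristic polynomial: p(s) = s^3 + 10s^2 + 29s + 20 = (s + 1)(s + 4)(s + 5).
Roots (with multiplicity): -5, -4, -1.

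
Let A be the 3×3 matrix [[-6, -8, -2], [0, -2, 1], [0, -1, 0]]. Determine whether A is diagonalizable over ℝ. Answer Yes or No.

No

Characteristic polynomial: p(μ) = μ^3 + 8μ^2 + 13μ + 6 = (μ + 1)^2(μ + 6).
μ = -1 has algebraic multiplicity 2; rank(A + 1I) = 2, so geometric multiplicity = 1.
Geometric multiplicity < algebraic multiplicity, so A is not diagonalizable.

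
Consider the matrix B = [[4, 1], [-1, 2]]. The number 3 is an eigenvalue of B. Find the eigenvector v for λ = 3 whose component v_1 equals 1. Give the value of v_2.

-1

B − 3I = [[1, 1], [-1, -1]].
Solving (B − 3I)v = 0 gives the eigenspace spanned by (1, -1).
With v_1 = 1, v = (1, -1), so v_2 = -1.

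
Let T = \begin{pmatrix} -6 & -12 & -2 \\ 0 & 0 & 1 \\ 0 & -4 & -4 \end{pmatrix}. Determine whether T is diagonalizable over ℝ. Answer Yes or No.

No

Characteristic polynomial: p(r) = r^3 + 10r^2 + 28r + 24 = (r + 2)^2(r + 6).
r = -2 has algebraic multiplicity 2; rank(T + 2I) = 2, so geometric multiplicity = 1.
Geometric multiplicity < algebraic multiplicity, so T is not diagonalizable.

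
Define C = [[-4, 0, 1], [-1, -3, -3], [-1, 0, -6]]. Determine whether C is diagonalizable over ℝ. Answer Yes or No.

Characteristic polynomial: p(μ) = μ^3 + 13μ^2 + 55μ + 75 = (μ + 3)(μ + 5)^2.
μ = -5 has algebraic multiplicity 2; rank(C + 5I) = 2, so geometric multiplicity = 1.
Geometric multiplicity < algebraic multiplicity, so C is not diagonalizable.

No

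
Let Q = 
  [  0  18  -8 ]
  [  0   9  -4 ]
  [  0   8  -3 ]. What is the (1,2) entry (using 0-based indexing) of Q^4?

Characteristic polynomial: r^3 - 6r^2 + 5r = r(r - 5)(r - 1), so the eigenvalues are 0, 1, 5.
r=0: eigenvector (1, 0, 0).
r=5: eigenvector (2, 1, 1).
r=1: eigenvector (2, 1, 2).
P = [[1, 2, 2], [0, 1, 1], [0, 1, 2]], D = diag(0, 5, 1), P⁻¹ = [[1, -2, 0], [0, 2, -1], [0, -1, 1]].
Q⁴ = P·diag(0, 625, 1)·P⁻¹ = [[0, 2498, -1248], [0, 1249, -624], [0, 1248, -623]].
The requested entry is -624.

-624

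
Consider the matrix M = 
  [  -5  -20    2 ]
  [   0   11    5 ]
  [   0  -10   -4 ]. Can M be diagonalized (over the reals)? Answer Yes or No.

Yes

Characteristic polynomial: p(t) = t^3 - 2t^2 - 29t + 30 = (t - 6)(t - 1)(t + 5).
All 3 eigenvalues are distinct, so M is diagonalizable.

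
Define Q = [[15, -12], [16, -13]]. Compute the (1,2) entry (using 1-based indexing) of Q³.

-84

Characteristic polynomial: s^2 - 2s - 3 = (s - 3)(s + 1), so the eigenvalues are -1, 3.
s=3: eigenvector (1, 1).
s=-1: eigenvector (3, 4).
P = [[1, 3], [1, 4]], D = diag(3, -1), P⁻¹ = [[4, -3], [-1, 1]].
Q³ = P·diag(27, -1)·P⁻¹ = [[111, -84], [112, -85]].
The requested entry is -84.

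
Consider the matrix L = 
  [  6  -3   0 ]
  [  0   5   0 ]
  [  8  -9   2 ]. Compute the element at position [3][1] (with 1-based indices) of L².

Characteristic polynomial: s^3 - 13s^2 + 52s - 60 = (s - 6)(s - 5)(s - 2), so the eigenvalues are 2, 5, 6.
s=6: eigenvector (1, 0, 2).
s=2: eigenvector (0, 0, 1).
s=5: eigenvector (3, 1, 5).
P = [[1, 0, 3], [0, 0, 1], [2, 1, 5]], D = diag(6, 2, 5), P⁻¹ = [[1, -3, 0], [-2, 1, 1], [0, 1, 0]].
L² = P·diag(36, 4, 25)·P⁻¹ = [[36, -33, 0], [0, 25, 0], [64, -87, 4]].
The requested entry is 64.

64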